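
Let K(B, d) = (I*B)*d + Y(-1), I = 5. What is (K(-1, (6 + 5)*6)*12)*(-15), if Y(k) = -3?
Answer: 59940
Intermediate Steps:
K(B, d) = -3 + 5*B*d (K(B, d) = (5*B)*d - 3 = 5*B*d - 3 = -3 + 5*B*d)
(K(-1, (6 + 5)*6)*12)*(-15) = ((-3 + 5*(-1)*((6 + 5)*6))*12)*(-15) = ((-3 + 5*(-1)*(11*6))*12)*(-15) = ((-3 + 5*(-1)*66)*12)*(-15) = ((-3 - 330)*12)*(-15) = -333*12*(-15) = -3996*(-15) = 59940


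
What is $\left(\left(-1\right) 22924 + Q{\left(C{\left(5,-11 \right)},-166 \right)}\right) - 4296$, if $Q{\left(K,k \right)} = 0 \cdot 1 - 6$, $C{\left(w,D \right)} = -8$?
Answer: $-27226$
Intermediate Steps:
$Q{\left(K,k \right)} = -6$ ($Q{\left(K,k \right)} = 0 - 6 = -6$)
$\left(\left(-1\right) 22924 + Q{\left(C{\left(5,-11 \right)},-166 \right)}\right) - 4296 = \left(\left(-1\right) 22924 - 6\right) - 4296 = \left(-22924 - 6\right) - 4296 = -22930 - 4296 = -27226$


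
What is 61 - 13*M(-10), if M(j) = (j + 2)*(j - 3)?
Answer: -1291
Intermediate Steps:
M(j) = (-3 + j)*(2 + j) (M(j) = (2 + j)*(-3 + j) = (-3 + j)*(2 + j))
61 - 13*M(-10) = 61 - 13*(-6 + (-10)² - 1*(-10)) = 61 - 13*(-6 + 100 + 10) = 61 - 13*104 = 61 - 1352 = -1291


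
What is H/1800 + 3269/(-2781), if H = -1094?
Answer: -495923/278100 ≈ -1.7833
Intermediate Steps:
H/1800 + 3269/(-2781) = -1094/1800 + 3269/(-2781) = -1094*1/1800 + 3269*(-1/2781) = -547/900 - 3269/2781 = -495923/278100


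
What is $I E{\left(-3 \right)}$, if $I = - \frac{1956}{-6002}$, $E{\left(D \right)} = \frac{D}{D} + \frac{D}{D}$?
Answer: $\frac{1956}{3001} \approx 0.65178$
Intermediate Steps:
$E{\left(D \right)} = 2$ ($E{\left(D \right)} = 1 + 1 = 2$)
$I = \frac{978}{3001}$ ($I = \left(-1956\right) \left(- \frac{1}{6002}\right) = \frac{978}{3001} \approx 0.32589$)
$I E{\left(-3 \right)} = \frac{978}{3001} \cdot 2 = \frac{1956}{3001}$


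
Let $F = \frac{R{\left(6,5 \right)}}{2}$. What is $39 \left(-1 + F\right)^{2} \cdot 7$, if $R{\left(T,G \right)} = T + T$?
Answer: $6825$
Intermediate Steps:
$R{\left(T,G \right)} = 2 T$
$F = 6$ ($F = \frac{2 \cdot 6}{2} = 12 \cdot \frac{1}{2} = 6$)
$39 \left(-1 + F\right)^{2} \cdot 7 = 39 \left(-1 + 6\right)^{2} \cdot 7 = 39 \cdot 5^{2} \cdot 7 = 39 \cdot 25 \cdot 7 = 975 \cdot 7 = 6825$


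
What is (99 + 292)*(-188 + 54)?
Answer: -52394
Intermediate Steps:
(99 + 292)*(-188 + 54) = 391*(-134) = -52394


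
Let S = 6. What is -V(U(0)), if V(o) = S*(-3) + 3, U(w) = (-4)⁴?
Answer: 15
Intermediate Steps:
U(w) = 256
V(o) = -15 (V(o) = 6*(-3) + 3 = -18 + 3 = -15)
-V(U(0)) = -1*(-15) = 15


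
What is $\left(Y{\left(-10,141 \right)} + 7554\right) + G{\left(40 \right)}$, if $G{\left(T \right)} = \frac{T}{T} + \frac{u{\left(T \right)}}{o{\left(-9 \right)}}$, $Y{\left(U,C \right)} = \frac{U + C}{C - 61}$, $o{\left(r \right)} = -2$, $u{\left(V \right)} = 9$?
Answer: $\frac{604171}{80} \approx 7552.1$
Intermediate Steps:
$Y{\left(U,C \right)} = \frac{C + U}{-61 + C}$
$G{\left(T \right)} = - \frac{7}{2}$ ($G{\left(T \right)} = \frac{T}{T} + \frac{9}{-2} = 1 + 9 \left(- \frac{1}{2}\right) = 1 - \frac{9}{2} = - \frac{7}{2}$)
$\left(Y{\left(-10,141 \right)} + 7554\right) + G{\left(40 \right)} = \left(\frac{141 - 10}{-61 + 141} + 7554\right) - \frac{7}{2} = \left(\frac{1}{80} \cdot 131 + 7554\right) - \frac{7}{2} = \left(\frac{131}{80} + 7554\right) - \frac{7}{2} = \frac{604451}{80} - \frac{7}{2} = \frac{604171}{80}$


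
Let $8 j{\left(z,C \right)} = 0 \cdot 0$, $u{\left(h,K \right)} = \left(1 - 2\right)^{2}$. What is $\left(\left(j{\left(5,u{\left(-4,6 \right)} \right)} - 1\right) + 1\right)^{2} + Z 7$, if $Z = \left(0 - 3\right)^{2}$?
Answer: $63$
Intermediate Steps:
$u{\left(h,K \right)} = 1$ ($u{\left(h,K \right)} = \left(-1\right)^{2} = 1$)
$j{\left(z,C \right)} = 0$ ($j{\left(z,C \right)} = \frac{0 \cdot 0}{8} = \frac{1}{8} \cdot 0 = 0$)
$Z = 9$ ($Z = \left(-3\right)^{2} = 9$)
$\left(\left(j{\left(5,u{\left(-4,6 \right)} \right)} - 1\right) + 1\right)^{2} + Z 7 = \left(\left(0 - 1\right) + 1\right)^{2} + 9 \cdot 7 = \left(\left(0 - 1\right) + 1\right)^{2} + 63 = \left(-1 + 1\right)^{2} + 63 = 0^{2} + 63 = 0 + 63 = 63$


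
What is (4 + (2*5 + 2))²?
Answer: 256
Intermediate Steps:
(4 + (2*5 + 2))² = (4 + (10 + 2))² = (4 + 12)² = 16² = 256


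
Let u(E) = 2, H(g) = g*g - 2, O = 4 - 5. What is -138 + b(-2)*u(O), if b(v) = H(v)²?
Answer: -130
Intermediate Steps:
O = -1
H(g) = -2 + g² (H(g) = g² - 2 = -2 + g²)
b(v) = (-2 + v²)²
-138 + b(-2)*u(O) = -138 + (-2 + (-2)²)²*2 = -138 + (-2 + 4)²*2 = -138 + 2²*2 = -138 + 4*2 = -138 + 8 = -130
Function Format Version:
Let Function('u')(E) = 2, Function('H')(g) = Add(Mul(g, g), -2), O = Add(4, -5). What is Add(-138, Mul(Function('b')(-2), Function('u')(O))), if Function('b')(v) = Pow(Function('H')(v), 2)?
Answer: -130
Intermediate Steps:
O = -1
Function('H')(g) = Add(-2, Pow(g, 2)) (Function('H')(g) = Add(Pow(g, 2), -2) = Add(-2, Pow(g, 2)))
Function('b')(v) = Pow(Add(-2, Pow(v, 2)), 2)
Add(-138, Mul(Function('b')(-2), Function('u')(O))) = Add(-138, Mul(Pow(Add(-2, Pow(-2, 2)), 2), 2)) = Add(-138, Mul(Pow(Add(-2, 4), 2), 2)) = Add(-138, Mul(Pow(2, 2), 2)) = Add(-138, Mul(4, 2)) = Add(-138, 8) = -130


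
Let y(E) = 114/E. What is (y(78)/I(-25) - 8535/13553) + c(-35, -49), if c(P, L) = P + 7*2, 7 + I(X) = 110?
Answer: -392267665/18147467 ≈ -21.616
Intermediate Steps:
I(X) = 103 (I(X) = -7 + 110 = 103)
c(P, L) = 14 + P (c(P, L) = P + 14 = 14 + P)
(y(78)/I(-25) - 8535/13553) + c(-35, -49) = ((114/78)/103 - 8535/13553) + (14 - 35) = ((114*(1/78))*(1/103) - 8535*1/13553) - 21 = ((19/13)*(1/103) - 8535/13553) - 21 = (19/1339 - 8535/13553) - 21 = -11170858/18147467 - 21 = -392267665/18147467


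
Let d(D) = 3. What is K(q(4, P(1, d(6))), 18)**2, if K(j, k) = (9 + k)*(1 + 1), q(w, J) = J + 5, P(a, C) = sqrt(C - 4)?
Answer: 2916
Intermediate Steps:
P(a, C) = sqrt(-4 + C)
q(w, J) = 5 + J
K(j, k) = 18 + 2*k (K(j, k) = (9 + k)*2 = 18 + 2*k)
K(q(4, P(1, d(6))), 18)**2 = (18 + 2*18)**2 = (18 + 36)**2 = 54**2 = 2916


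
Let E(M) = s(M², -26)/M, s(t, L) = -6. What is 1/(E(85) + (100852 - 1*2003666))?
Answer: -85/161739196 ≈ -5.2554e-7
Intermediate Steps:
E(M) = -6/M
1/(E(85) + (100852 - 1*2003666)) = 1/(-6/85 + (100852 - 1*2003666)) = 1/(-6*1/85 + (100852 - 2003666)) = 1/(-6/85 - 1902814) = 1/(-161739196/85) = -85/161739196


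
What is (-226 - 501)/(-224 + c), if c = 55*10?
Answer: -727/326 ≈ -2.2301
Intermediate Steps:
c = 550
(-226 - 501)/(-224 + c) = (-226 - 501)/(-224 + 550) = -727/326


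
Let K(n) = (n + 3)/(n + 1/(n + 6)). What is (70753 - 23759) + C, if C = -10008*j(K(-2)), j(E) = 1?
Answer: 36986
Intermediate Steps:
K(n) = (3 + n)/(n + 1/(6 + n))
C = -10008 (C = -10008*1 = -10008)
(70753 - 23759) + C = (70753 - 23759) - 10008 = 46994 - 10008 = 36986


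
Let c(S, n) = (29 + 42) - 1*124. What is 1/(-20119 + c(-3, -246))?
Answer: -1/20172 ≈ -4.9574e-5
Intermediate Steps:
c(S, n) = -53 (c(S, n) = 71 - 124 = -53)
1/(-20119 + c(-3, -246)) = 1/(-20119 - 53) = 1/(-20172) = -1/20172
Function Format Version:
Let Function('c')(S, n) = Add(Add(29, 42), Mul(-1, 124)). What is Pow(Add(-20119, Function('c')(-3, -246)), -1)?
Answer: Rational(-1, 20172) ≈ -4.9574e-5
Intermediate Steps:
Function('c')(S, n) = -53 (Function('c')(S, n) = Add(71, -124) = -53)
Pow(Add(-20119, Function('c')(-3, -246)), -1) = Pow(Add(-20119, -53), -1) = Pow(-20172, -1) = Rational(-1, 20172)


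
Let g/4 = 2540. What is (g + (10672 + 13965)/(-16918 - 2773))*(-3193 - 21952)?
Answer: -5029903283835/19691 ≈ -2.5544e+8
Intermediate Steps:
g = 10160 (g = 4*2540 = 10160)
(g + (10672 + 13965)/(-16918 - 2773))*(-3193 - 21952) = (10160 + (10672 + 13965)/(-16918 - 2773))*(-3193 - 21952) = (10160 + 24637/(-19691))*(-25145) = (10160 + 24637*(-1/19691))*(-25145) = (10160 - 24637/19691)*(-25145) = (200035923/19691)*(-25145) = -5029903283835/19691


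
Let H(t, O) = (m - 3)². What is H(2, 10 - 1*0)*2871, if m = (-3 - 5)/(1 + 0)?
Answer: 347391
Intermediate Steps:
m = -8 (m = -8/1 = -8*1 = -8)
H(t, O) = 121 (H(t, O) = (-8 - 3)² = (-11)² = 121)
H(2, 10 - 1*0)*2871 = 121*2871 = 347391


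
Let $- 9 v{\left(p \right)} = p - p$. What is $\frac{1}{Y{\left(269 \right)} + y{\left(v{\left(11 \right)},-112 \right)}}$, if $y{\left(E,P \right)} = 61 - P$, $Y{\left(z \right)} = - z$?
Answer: $- \frac{1}{96} \approx -0.010417$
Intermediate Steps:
$v{\left(p \right)} = 0$ ($v{\left(p \right)} = - \frac{p - p}{9} = \left(- \frac{1}{9}\right) 0 = 0$)
$\frac{1}{Y{\left(269 \right)} + y{\left(v{\left(11 \right)},-112 \right)}} = \frac{1}{\left(-1\right) 269 + \left(61 - -112\right)} = \frac{1}{-269 + \left(61 + 112\right)} = \frac{1}{-269 + 173} = \frac{1}{-96} = - \frac{1}{96}$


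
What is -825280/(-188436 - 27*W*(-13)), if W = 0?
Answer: 206320/47109 ≈ 4.3796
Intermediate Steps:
-825280/(-188436 - 27*W*(-13)) = -825280/(-188436 - 27*0*(-13)) = -825280/(-188436 - 0*(-13)) = -825280/(-188436 - 1*0) = -825280/(-188436 + 0) = -825280/(-188436) = -825280*(-1/188436) = 206320/47109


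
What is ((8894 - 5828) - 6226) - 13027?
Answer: -16187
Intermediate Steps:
((8894 - 5828) - 6226) - 13027 = (3066 - 6226) - 13027 = -3160 - 13027 = -16187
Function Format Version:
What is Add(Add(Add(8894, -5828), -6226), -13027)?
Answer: -16187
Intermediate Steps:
Add(Add(Add(8894, -5828), -6226), -13027) = Add(Add(3066, -6226), -13027) = Add(-3160, -13027) = -16187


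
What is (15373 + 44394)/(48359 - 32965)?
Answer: 59767/15394 ≈ 3.8825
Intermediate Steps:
(15373 + 44394)/(48359 - 32965) = 59767/15394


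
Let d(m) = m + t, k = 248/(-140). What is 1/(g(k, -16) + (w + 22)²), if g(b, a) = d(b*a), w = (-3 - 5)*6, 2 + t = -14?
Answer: 35/24092 ≈ 0.0014528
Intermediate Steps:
t = -16 (t = -2 - 14 = -16)
k = -62/35 (k = 248*(-1/140) = -62/35 ≈ -1.7714)
d(m) = -16 + m (d(m) = m - 16 = -16 + m)
w = -48 (w = -8*6 = -48)
g(b, a) = -16 + a*b (g(b, a) = -16 + b*a = -16 + a*b)
1/(g(k, -16) + (w + 22)²) = 1/((-16 - 16*(-62/35)) + (-48 + 22)²) = 1/((-16 + 992/35) + (-26)²) = 1/(432/35 + 676) = 1/(24092/35) = 35/24092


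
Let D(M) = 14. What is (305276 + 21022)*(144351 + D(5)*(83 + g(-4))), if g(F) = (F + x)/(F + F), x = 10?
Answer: 47477174745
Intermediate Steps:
g(F) = (10 + F)/(2*F) (g(F) = (F + 10)/(F + F) = (10 + F)/((2*F)) = (10 + F)*(1/(2*F)) = (10 + F)/(2*F))
(305276 + 21022)*(144351 + D(5)*(83 + g(-4))) = (305276 + 21022)*(144351 + 14*(83 + (1/2)*(10 - 4)/(-4))) = 326298*(144351 + 14*(83 + (1/2)*(-1/4)*6)) = 326298*(144351 + 14*(83 - 3/4)) = 326298*(144351 + 14*(329/4)) = 326298*(144351 + 2303/2) = 326298*(291005/2) = 47477174745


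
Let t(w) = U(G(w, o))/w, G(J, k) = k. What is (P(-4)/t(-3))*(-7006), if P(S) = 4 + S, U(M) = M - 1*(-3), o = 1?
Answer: 0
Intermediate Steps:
U(M) = 3 + M (U(M) = M + 3 = 3 + M)
t(w) = 4/w (t(w) = (3 + 1)/w = 4/w)
(P(-4)/t(-3))*(-7006) = ((4 - 4)/((4/(-3))))*(-7006) = (0/((4*(-⅓))))*(-7006) = (0/(-4/3))*(-7006) = (0*(-¾))*(-7006) = 0*(-7006) = 0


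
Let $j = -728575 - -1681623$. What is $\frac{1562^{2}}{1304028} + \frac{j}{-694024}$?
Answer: $\frac{1279855156}{2571098661} \approx 0.49779$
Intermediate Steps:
$j = 953048$ ($j = -728575 + 1681623 = 953048$)
$\frac{1562^{2}}{1304028} + \frac{j}{-694024} = \frac{1562^{2}}{1304028} + \frac{953048}{-694024} = 2439844 \cdot \frac{1}{1304028} + 953048 \left(- \frac{1}{694024}\right) = \frac{55451}{29637} - \frac{119131}{86753} = \frac{1279855156}{2571098661}$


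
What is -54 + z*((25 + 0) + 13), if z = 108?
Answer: 4050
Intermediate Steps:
-54 + z*((25 + 0) + 13) = -54 + 108*((25 + 0) + 13) = -54 + 108*(25 + 13) = -54 + 108*38 = -54 + 4104 = 4050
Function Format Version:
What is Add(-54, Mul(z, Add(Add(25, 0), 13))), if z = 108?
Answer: 4050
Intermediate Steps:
Add(-54, Mul(z, Add(Add(25, 0), 13))) = Add(-54, Mul(108, Add(Add(25, 0), 13))) = Add(-54, Mul(108, Add(25, 13))) = Add(-54, Mul(108, 38)) = Add(-54, 4104) = 4050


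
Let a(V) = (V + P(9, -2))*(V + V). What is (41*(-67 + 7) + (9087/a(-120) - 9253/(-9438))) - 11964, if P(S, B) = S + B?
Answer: -615268260829/42659760 ≈ -14423.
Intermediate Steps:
P(S, B) = B + S
a(V) = 2*V*(7 + V) (a(V) = (V + (-2 + 9))*(V + V) = (V + 7)*(2*V) = (7 + V)*(2*V) = 2*V*(7 + V))
(41*(-67 + 7) + (9087/a(-120) - 9253/(-9438))) - 11964 = (41*(-67 + 7) + (9087/((2*(-120)*(7 - 120))) - 9253/(-9438))) - 11964 = (41*(-60) + (9087/((2*(-120)*(-113))) - 9253*(-1/9438))) - 11964 = (-2460 + (9087/27120 + 9253/9438)) - 11964 = (-2460 + (9087*(1/27120) + 9253/9438)) - 11964 = (-2460 + (3029/9040 + 9253/9438)) - 11964 = (-2460 + 56117411/42659760) - 11964 = -104886892189/42659760 - 11964 = -615268260829/42659760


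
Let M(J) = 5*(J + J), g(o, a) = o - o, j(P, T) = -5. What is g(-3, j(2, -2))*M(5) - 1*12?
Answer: -12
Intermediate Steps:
g(o, a) = 0
M(J) = 10*J (M(J) = 5*(2*J) = 10*J)
g(-3, j(2, -2))*M(5) - 1*12 = 0*(10*5) - 1*12 = 0*50 - 12 = 0 - 12 = -12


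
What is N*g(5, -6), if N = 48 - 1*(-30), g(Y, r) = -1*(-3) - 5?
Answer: -156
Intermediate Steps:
g(Y, r) = -2 (g(Y, r) = 3 - 5 = -2)
N = 78 (N = 48 + 30 = 78)
N*g(5, -6) = 78*(-2) = -156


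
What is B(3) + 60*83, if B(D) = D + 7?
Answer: 4990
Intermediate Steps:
B(D) = 7 + D
B(3) + 60*83 = (7 + 3) + 60*83 = 10 + 4980 = 4990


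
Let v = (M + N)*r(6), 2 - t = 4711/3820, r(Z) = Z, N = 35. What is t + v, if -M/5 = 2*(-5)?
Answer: 1951129/3820 ≈ 510.77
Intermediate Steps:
t = 2929/3820 (t = 2 - 4711/3820 = 2929/3820 ≈ 0.76675)
M = 50 (M = -10*(-5) = -5*(-10) = 50)
v = 510 (v = (50 + 35)*6 = 85*6 = 510)
t + v = 2929/3820 + 510 = 1951129/3820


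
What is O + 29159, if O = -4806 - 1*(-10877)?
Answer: 35230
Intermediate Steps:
O = 6071 (O = -4806 + 10877 = 6071)
O + 29159 = 6071 + 29159 = 35230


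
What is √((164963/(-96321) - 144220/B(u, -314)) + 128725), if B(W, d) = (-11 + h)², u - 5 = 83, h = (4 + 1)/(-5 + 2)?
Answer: √428117481272199027/1830099 ≈ 357.53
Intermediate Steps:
h = -5/3 (h = 5/(-3) = 5*(-⅓) = -5/3 ≈ -1.6667)
u = 88 (u = 5 + 83 = 88)
B(W, d) = 1444/9 (B(W, d) = (-11 - 5/3)² = (-38/3)² = 1444/9)
√((164963/(-96321) - 144220/B(u, -314)) + 128725) = √((164963/(-96321) - 144220/1444/9) + 128725) = √((164963*(-1/96321) - 144220*9/1444) + 128725) = √((-164963/96321 - 324495/361) + 128725) = √(-31315234538/34771881 + 128725) = √(4444695147187/34771881) = √428117481272199027/1830099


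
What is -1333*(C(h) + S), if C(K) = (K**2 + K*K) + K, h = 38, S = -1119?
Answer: -2408731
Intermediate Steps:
C(K) = K + 2*K**2 (C(K) = (K**2 + K**2) + K = 2*K**2 + K = K + 2*K**2)
-1333*(C(h) + S) = -1333*(38*(1 + 2*38) - 1119) = -1333*(38*(1 + 76) - 1119) = -1333*(38*77 - 1119) = -1333*(2926 - 1119) = -1333*1807 = -2408731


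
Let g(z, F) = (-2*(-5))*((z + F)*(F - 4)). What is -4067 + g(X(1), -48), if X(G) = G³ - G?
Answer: 20893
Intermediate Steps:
g(z, F) = 10*(-4 + F)*(F + z) (g(z, F) = 10*((F + z)*(-4 + F)) = 10*((-4 + F)*(F + z)) = 10*(-4 + F)*(F + z))
-4067 + g(X(1), -48) = -4067 + (-40*(-48) - 40*(1³ - 1*1) + 10*(-48)² + 10*(-48)*(1³ - 1*1)) = -4067 + (1920 - 40*(1 - 1) + 10*2304 + 10*(-48)*(1 - 1)) = -4067 + (1920 - 40*0 + 23040 + 10*(-48)*0) = -4067 + (1920 + 0 + 23040 + 0) = -4067 + 24960 = 20893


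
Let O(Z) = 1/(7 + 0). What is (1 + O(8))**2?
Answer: 64/49 ≈ 1.3061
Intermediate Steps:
O(Z) = 1/7
(1 + O(8))**2 = (1 + 1/7)**2 = (8/7)**2 = 64/49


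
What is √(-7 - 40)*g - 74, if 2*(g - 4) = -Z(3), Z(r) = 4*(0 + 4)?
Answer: -74 - 4*I*√47 ≈ -74.0 - 27.423*I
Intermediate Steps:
Z(r) = 16 (Z(r) = 4*4 = 16)
g = -4 (g = 4 + (-1*16)/2 = 4 + (½)*(-16) = 4 - 8 = -4)
√(-7 - 40)*g - 74 = √(-7 - 40)*(-4) - 74 = √(-47)*(-4) - 74 = (I*√47)*(-4) - 74 = -4*I*√47 - 74 = -74 - 4*I*√47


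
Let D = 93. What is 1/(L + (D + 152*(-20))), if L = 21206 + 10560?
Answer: 1/28819 ≈ 3.4699e-5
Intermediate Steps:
L = 31766
1/(L + (D + 152*(-20))) = 1/(31766 + (93 + 152*(-20))) = 1/(31766 + (93 - 3040)) = 1/(31766 - 2947) = 1/28819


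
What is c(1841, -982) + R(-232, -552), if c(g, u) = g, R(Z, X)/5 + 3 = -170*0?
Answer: 1826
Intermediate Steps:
R(Z, X) = -15 (R(Z, X) = -15 + 5*(-170*0) = -15 + 5*0 = -15 + 0 = -15)
c(1841, -982) + R(-232, -552) = 1841 - 15 = 1826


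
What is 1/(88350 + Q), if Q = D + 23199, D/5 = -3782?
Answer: 1/92639 ≈ 1.0795e-5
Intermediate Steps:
D = -18910 (D = 5*(-3782) = -18910)
Q = 4289 (Q = -18910 + 23199 = 4289)
1/(88350 + Q) = 1/(88350 + 4289) = 1/92639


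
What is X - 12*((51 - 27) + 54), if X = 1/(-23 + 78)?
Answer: -51479/55 ≈ -935.98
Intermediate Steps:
X = 1/55 ≈ 0.018182
X - 12*((51 - 27) + 54) = 1/55 - 12*((51 - 27) + 54) = 1/55 - 12*(24 + 54) = 1/55 - 12*78 = 1/55 - 936 = -51479/55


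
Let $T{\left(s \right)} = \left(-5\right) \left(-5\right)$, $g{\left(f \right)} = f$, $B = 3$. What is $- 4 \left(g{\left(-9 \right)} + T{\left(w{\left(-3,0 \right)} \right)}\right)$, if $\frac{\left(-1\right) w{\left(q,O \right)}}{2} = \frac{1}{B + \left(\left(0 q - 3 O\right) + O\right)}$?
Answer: $-64$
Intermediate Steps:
$w{\left(q,O \right)} = - \frac{2}{3 - 2 O}$ ($w{\left(q,O \right)} = - \frac{2}{3 + \left(\left(0 q - 3 O\right) + O\right)} = - \frac{2}{3 + \left(\left(0 - 3 O\right) + O\right)} = - \frac{2}{3 + \left(- 3 O + O\right)} = - \frac{2}{3 - 2 O}$)
$T{\left(s \right)} = 25$
$- 4 \left(g{\left(-9 \right)} + T{\left(w{\left(-3,0 \right)} \right)}\right) = - 4 \left(-9 + 25\right) = \left(-4\right) 16 = -64$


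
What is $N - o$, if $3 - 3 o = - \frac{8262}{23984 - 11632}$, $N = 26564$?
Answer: $\frac{164051711}{6176} \approx 26563.0$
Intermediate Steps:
$o = \frac{7553}{6176}$ ($o = 1 - \frac{\left(-8262\right) \frac{1}{23984 - 11632}}{3} = 1 - \frac{\left(-8262\right) \frac{1}{12352}}{3} = 1 - - \frac{1377}{6176} = 1 + \frac{1377}{6176} = \frac{7553}{6176} \approx 1.223$)
$N - o = 26564 - \frac{7553}{6176} = \frac{164051711}{6176}$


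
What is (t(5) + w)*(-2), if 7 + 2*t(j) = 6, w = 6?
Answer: -11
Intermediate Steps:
t(j) = -½ (t(j) = -7/2 + (½)*6 = -7/2 + 3 = -½)
(t(5) + w)*(-2) = (-½ + 6)*(-2) = (11/2)*(-2) = -11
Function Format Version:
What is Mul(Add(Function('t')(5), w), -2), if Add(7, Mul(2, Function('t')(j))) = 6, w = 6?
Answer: -11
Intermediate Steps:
Function('t')(j) = Rational(-1, 2) (Function('t')(j) = Add(Rational(-7, 2), Mul(Rational(1, 2), 6)) = Add(Rational(-7, 2), 3) = Rational(-1, 2))
Mul(Add(Function('t')(5), w), -2) = Mul(Add(Rational(-1, 2), 6), -2) = Mul(Rational(11, 2), -2) = -11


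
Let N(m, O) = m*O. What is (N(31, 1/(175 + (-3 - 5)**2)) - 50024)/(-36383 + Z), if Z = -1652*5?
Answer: 3985235/3556559 ≈ 1.1205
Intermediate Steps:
N(m, O) = O*m
Z = -8260
(N(31, 1/(175 + (-3 - 5)**2)) - 50024)/(-36383 + Z) = (31/(175 + (-3 - 5)**2) - 50024)/(-36383 - 8260) = (31/(175 + (-8)**2) - 50024)/(-44643) = (31/(175 + 64) - 50024)*(-1/44643) = (31/239 - 50024)*(-1/44643) = -11955705/239*(-1/44643) = 3985235/3556559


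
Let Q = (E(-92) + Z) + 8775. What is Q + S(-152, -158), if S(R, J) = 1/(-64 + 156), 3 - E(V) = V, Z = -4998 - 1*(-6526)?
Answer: 956617/92 ≈ 10398.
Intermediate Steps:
Z = 1528 (Z = -4998 + 6526 = 1528)
E(V) = 3 - V
S(R, J) = 1/92
Q = 10398 (Q = ((3 - 1*(-92)) + 1528) + 8775 = ((3 + 92) + 1528) + 8775 = (95 + 1528) + 8775 = 1623 + 8775 = 10398)
Q + S(-152, -158) = 10398 + 1/92 = 956617/92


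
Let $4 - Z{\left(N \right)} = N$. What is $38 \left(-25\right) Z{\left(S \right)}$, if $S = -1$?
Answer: $-4750$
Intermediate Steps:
$Z{\left(N \right)} = 4 - N$
$38 \left(-25\right) Z{\left(S \right)} = 38 \left(-25\right) \left(4 - -1\right) = - 950 \left(4 + 1\right) = \left(-950\right) 5 = -4750$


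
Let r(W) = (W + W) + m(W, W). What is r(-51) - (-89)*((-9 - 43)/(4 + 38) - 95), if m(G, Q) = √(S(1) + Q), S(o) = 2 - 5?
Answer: -182011/21 + 3*I*√6 ≈ -8667.2 + 7.3485*I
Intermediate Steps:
S(o) = -3
m(G, Q) = √(-3 + Q)
r(W) = √(-3 + W) + 2*W (r(W) = (W + W) + √(-3 + W) = 2*W + √(-3 + W) = √(-3 + W) + 2*W)
r(-51) - (-89)*((-9 - 43)/(4 + 38) - 95) = (√(-3 - 51) + 2*(-51)) - (-89)*((-9 - 43)/(4 + 38) - 95) = (√(-54) - 102) - (-89)*(-52/42 - 95) = (3*I*√6 - 102) - (-89)*(-52*1/42 - 95) = (-102 + 3*I*√6) - (-89)*(-26/21 - 95) = (-102 + 3*I*√6) - (-89)*(-2021)/21 = (-102 + 3*I*√6) - 1*179869/21 = (-102 + 3*I*√6) - 179869/21 = -182011/21 + 3*I*√6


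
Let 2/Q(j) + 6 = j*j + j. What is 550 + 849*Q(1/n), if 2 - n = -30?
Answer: 540766/2037 ≈ 265.47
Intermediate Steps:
n = 32 (n = 2 - 1*(-30) = 2 + 30 = 32)
Q(j) = 2/(-6 + j + j²) (Q(j) = 2/(-6 + (j*j + j)) = 2/(-6 + (j² + j)) = 2/(-6 + (j + j²)) = 2/(-6 + j + j²))
550 + 849*Q(1/n) = 550 + 849*(2/(-6 + 1/32 + (1/32)²)) = 550 + 849*(2/(-6 + 1/32 + 1/1024)) = 550 + 849*(2/(-6111/1024)) = 550 + 849*(2*(-1024/6111)) = 550 + 849*(-2048/6111) = 550 - 579584/2037 = 540766/2037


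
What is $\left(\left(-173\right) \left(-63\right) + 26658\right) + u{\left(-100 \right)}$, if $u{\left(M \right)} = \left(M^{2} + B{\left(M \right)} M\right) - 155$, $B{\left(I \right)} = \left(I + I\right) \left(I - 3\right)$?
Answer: $-2012598$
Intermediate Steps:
$B{\left(I \right)} = 2 I \left(-3 + I\right)$
$u{\left(M \right)} = -155 + M^{2} + 2 M^{2} \left(-3 + M\right)$ ($u{\left(M \right)} = \left(M^{2} + 2 M \left(-3 + M\right) M\right) - 155 = \left(M^{2} + 2 M^{2} \left(-3 + M\right)\right) - 155 = -155 + M^{2} + 2 M^{2} \left(-3 + M\right)$)
$\left(\left(-173\right) \left(-63\right) + 26658\right) + u{\left(-100 \right)} = \left(\left(-173\right) \left(-63\right) + 26658\right) - \left(155 + 50000 + 2000000\right) = \left(10899 + 26658\right) - 2050155 = 37557 - 2050155 = -2012598$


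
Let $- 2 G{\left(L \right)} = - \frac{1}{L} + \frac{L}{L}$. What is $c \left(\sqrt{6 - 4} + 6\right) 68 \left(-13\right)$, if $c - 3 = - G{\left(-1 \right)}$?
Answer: $-21216 - 3536 \sqrt{2} \approx -26217.0$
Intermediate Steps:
$G{\left(L \right)} = - \frac{1}{2} + \frac{1}{2 L}$ ($G{\left(L \right)} = - \frac{- \frac{1}{L} + \frac{L}{L}}{2} = - \frac{- \frac{1}{L} + 1}{2} = - \frac{1 - \frac{1}{L}}{2} = - \frac{1}{2} + \frac{1}{2 L}$)
$c = 4$ ($c = 3 - \frac{1 - -1}{2 \left(-1\right)} = 3 - \frac{1}{2} \left(-1\right) \left(1 + 1\right) = 3 - \frac{1}{2} \left(-1\right) 2 = 3 - -1 = 3 + 1 = 4$)
$c \left(\sqrt{6 - 4} + 6\right) 68 \left(-13\right) = 4 \left(\sqrt{6 - 4} + 6\right) 68 \left(-13\right) = 4 \left(\sqrt{2} + 6\right) 68 \left(-13\right) = 4 \left(6 + \sqrt{2}\right) 68 \left(-13\right) = \left(24 + 4 \sqrt{2}\right) 68 \left(-13\right) = \left(1632 + 272 \sqrt{2}\right) \left(-13\right) = -21216 - 3536 \sqrt{2}$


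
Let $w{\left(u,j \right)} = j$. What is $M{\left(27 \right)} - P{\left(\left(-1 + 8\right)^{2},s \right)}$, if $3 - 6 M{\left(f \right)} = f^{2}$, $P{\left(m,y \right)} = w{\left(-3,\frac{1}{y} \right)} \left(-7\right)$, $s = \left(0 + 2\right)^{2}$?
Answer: $- \frac{477}{4} \approx -119.25$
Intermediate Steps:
$s = 4$ ($s = 2^{2} = 4$)
$P{\left(m,y \right)} = - \frac{7}{y}$ ($P{\left(m,y \right)} = \frac{1}{y} \left(-7\right) = - \frac{7}{y}$)
$M{\left(f \right)} = \frac{1}{2} - \frac{f^{2}}{6}$
$M{\left(27 \right)} - P{\left(\left(-1 + 8\right)^{2},s \right)} = \left(\frac{1}{2} - \frac{27^{2}}{6}\right) - - \frac{7}{4} = \left(\frac{1}{2} - \frac{243}{2}\right) - \left(-7\right) \frac{1}{4} = \left(\frac{1}{2} - \frac{243}{2}\right) - - \frac{7}{4} = -121 + \frac{7}{4} = - \frac{477}{4}$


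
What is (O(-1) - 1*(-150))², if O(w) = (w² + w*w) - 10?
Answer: 20164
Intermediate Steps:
O(w) = -10 + 2*w² (O(w) = (w² + w²) - 10 = 2*w² - 10 = -10 + 2*w²)
(O(-1) - 1*(-150))² = ((-10 + 2*(-1)²) - 1*(-150))² = ((-10 + 2*1) + 150)² = ((-10 + 2) + 150)² = (-8 + 150)² = 142² = 20164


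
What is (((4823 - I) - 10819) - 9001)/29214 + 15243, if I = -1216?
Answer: 445295221/29214 ≈ 15243.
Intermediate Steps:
(((4823 - I) - 10819) - 9001)/29214 + 15243 = (((4823 - 1*(-1216)) - 10819) - 9001)/29214 + 15243 = (((4823 + 1216) - 10819) - 9001)*(1/29214) + 15243 = ((6039 - 10819) - 9001)*(1/29214) + 15243 = (-4780 - 9001)*(1/29214) + 15243 = -13781*1/29214 + 15243 = -13781/29214 + 15243 = 445295221/29214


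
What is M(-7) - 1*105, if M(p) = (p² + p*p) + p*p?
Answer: 42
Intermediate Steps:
M(p) = 3*p² (M(p) = (p² + p²) + p² = 2*p² + p² = 3*p²)
M(-7) - 1*105 = 3*(-7)² - 1*105 = 3*49 - 105 = 147 - 105 = 42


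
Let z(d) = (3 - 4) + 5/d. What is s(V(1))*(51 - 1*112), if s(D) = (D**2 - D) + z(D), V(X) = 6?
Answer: -10919/6 ≈ -1819.8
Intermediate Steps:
z(d) = -1 + 5/d
s(D) = D**2 - D + (5 - D)/D (s(D) = (D**2 - D) + (5 - D)/D = D**2 - D + (5 - D)/D)
s(V(1))*(51 - 1*112) = (-1 + 6**2 - 1*6 + 5/6)*(51 - 1*112) = (-1 + 36 - 6 + 5*(1/6))*(51 - 112) = (-1 + 36 - 6 + 5/6)*(-61) = (179/6)*(-61) = -10919/6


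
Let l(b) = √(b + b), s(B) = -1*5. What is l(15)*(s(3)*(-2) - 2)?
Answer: 8*√30 ≈ 43.818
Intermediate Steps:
s(B) = -5
l(b) = √2*√b (l(b) = √(2*b) = √2*√b)
l(15)*(s(3)*(-2) - 2) = (√2*√15)*(-5*(-2) - 2) = √30*(10 - 2) = √30*8 = 8*√30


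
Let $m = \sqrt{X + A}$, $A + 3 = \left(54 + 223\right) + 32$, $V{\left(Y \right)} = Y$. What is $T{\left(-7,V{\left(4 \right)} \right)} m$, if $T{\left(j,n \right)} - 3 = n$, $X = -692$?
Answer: $7 i \sqrt{386} \approx 137.53 i$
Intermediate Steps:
$T{\left(j,n \right)} = 3 + n$
$A = 306$ ($A = -3 + \left(\left(54 + 223\right) + 32\right) = -3 + \left(277 + 32\right) = -3 + 309 = 306$)
$m = i \sqrt{386}$ ($m = \sqrt{-692 + 306} = \sqrt{-386} = i \sqrt{386} \approx 19.647 i$)
$T{\left(-7,V{\left(4 \right)} \right)} m = \left(3 + 4\right) i \sqrt{386} = 7 i \sqrt{386}$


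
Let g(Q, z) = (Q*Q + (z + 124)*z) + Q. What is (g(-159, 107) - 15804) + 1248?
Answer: 35283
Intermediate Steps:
g(Q, z) = Q + Q² + z*(124 + z) (g(Q, z) = (Q² + (124 + z)*z) + Q = (Q² + z*(124 + z)) + Q = Q + Q² + z*(124 + z))
(g(-159, 107) - 15804) + 1248 = ((-159 + (-159)² + 107² + 124*107) - 15804) + 1248 = ((-159 + 25281 + 11449 + 13268) - 15804) + 1248 = (49839 - 15804) + 1248 = 34035 + 1248 = 35283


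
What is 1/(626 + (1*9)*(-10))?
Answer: 1/536 ≈ 0.0018657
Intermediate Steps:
1/(626 + (1*9)*(-10)) = 1/(626 + 9*(-10)) = 1/(626 - 90) = 1/536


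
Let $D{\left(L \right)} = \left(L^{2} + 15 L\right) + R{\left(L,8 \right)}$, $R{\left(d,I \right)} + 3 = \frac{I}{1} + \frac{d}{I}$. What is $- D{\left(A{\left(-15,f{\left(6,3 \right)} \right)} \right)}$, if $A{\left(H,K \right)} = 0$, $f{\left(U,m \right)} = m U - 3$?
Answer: $-5$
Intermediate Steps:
$f{\left(U,m \right)} = -3 + U m$ ($f{\left(U,m \right)} = U m - 3 = -3 + U m$)
$R{\left(d,I \right)} = -3 + I + \frac{d}{I}$ ($R{\left(d,I \right)} = -3 + \left(\frac{I}{1} + \frac{d}{I}\right) = -3 + \left(I 1 + \frac{d}{I}\right) = -3 + \left(I + \frac{d}{I}\right) = -3 + I + \frac{d}{I}$)
$D{\left(L \right)} = 5 + L^{2} + \frac{121 L}{8}$ ($D{\left(L \right)} = \left(L^{2} + 15 L\right) + \left(-3 + 8 + \frac{L}{8}\right) = \left(L^{2} + 15 L\right) + \left(5 + \frac{L}{8}\right) = 5 + L^{2} + \frac{121 L}{8}$)
$- D{\left(A{\left(-15,f{\left(6,3 \right)} \right)} \right)} = - (5 + 0^{2} + \frac{121}{8} \cdot 0) = - (5 + 0 + 0) = \left(-1\right) 5 = -5$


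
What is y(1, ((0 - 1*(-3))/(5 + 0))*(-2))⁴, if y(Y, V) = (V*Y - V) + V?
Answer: 1296/625 ≈ 2.0736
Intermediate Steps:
y(Y, V) = V*Y (y(Y, V) = (-V + V*Y) + V = V*Y)
y(1, ((0 - 1*(-3))/(5 + 0))*(-2))⁴ = ((((0 - 1*(-3))/(5 + 0))*(-2))*1)⁴ = ((((0 + 3)/5)*(-2))*1)⁴ = (((3*(⅕))*(-2))*1)⁴ = (((⅗)*(-2))*1)⁴ = (-6/5*1)⁴ = (-6/5)⁴ = 1296/625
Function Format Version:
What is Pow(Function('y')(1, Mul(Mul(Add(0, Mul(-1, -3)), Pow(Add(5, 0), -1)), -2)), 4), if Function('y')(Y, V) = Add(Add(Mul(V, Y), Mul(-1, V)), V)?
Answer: Rational(1296, 625) ≈ 2.0736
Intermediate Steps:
Function('y')(Y, V) = Mul(V, Y) (Function('y')(Y, V) = Add(Add(Mul(-1, V), Mul(V, Y)), V) = Mul(V, Y))
Pow(Function('y')(1, Mul(Mul(Add(0, Mul(-1, -3)), Pow(Add(5, 0), -1)), -2)), 4) = Pow(Mul(Mul(Mul(Add(0, Mul(-1, -3)), Pow(Add(5, 0), -1)), -2), 1), 4) = Pow(Mul(Mul(Mul(Add(0, 3), Pow(5, -1)), -2), 1), 4) = Pow(Mul(Mul(Mul(3, Rational(1, 5)), -2), 1), 4) = Pow(Mul(Mul(Rational(3, 5), -2), 1), 4) = Pow(Mul(Rational(-6, 5), 1), 4) = Pow(Rational(-6, 5), 4) = Rational(1296, 625)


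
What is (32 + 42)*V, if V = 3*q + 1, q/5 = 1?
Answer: 1184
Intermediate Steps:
q = 5 (q = 5*1 = 5)
V = 16 (V = 3*5 + 1 = 15 + 1 = 16)
(32 + 42)*V = (32 + 42)*16 = 74*16 = 1184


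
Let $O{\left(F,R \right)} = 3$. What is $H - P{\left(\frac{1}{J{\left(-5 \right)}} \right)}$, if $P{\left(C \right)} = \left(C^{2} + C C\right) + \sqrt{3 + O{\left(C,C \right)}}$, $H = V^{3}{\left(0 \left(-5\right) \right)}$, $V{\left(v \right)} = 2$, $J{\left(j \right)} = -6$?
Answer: $\frac{143}{18} - \sqrt{6} \approx 5.495$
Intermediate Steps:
$H = 8$ ($H = 2^{3} = 8$)
$P{\left(C \right)} = \sqrt{6} + 2 C^{2}$ ($P{\left(C \right)} = \left(C^{2} + C C\right) + \sqrt{3 + 3} = \left(C^{2} + C^{2}\right) + \sqrt{6} = 2 C^{2} + \sqrt{6} = \sqrt{6} + 2 C^{2}$)
$H - P{\left(\frac{1}{J{\left(-5 \right)}} \right)} = 8 - \left(\sqrt{6} + 2 \left(\frac{1}{-6}\right)^{2}\right) = 8 - \left(\sqrt{6} + 2 \left(- \frac{1}{6}\right)^{2}\right) = 8 - \left(\sqrt{6} + 2 \cdot \frac{1}{36}\right) = 8 - \left(\sqrt{6} + \frac{1}{18}\right) = 8 - \left(\frac{1}{18} + \sqrt{6}\right) = \frac{143}{18} - \sqrt{6}$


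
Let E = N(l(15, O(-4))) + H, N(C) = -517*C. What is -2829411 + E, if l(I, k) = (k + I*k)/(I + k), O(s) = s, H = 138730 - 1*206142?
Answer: -2893815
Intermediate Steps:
H = -67412 (H = 138730 - 206142 = -67412)
l(I, k) = (k + I*k)/(I + k)
E = -64404 (E = -(-2068)*(1 + 15)/(15 - 4) - 67412 = -(-2068)*16/11 - 67412 = -517*(-64/11) - 67412 = 3008 - 67412 = -64404)
-2829411 + E = -2829411 - 64404 = -2893815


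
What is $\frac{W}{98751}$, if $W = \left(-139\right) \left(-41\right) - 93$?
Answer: $\frac{5606}{98751} \approx 0.056769$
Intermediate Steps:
$W = 5606$ ($W = 5699 - 93 = 5606$)
$\frac{W}{98751} = \frac{5606}{98751}$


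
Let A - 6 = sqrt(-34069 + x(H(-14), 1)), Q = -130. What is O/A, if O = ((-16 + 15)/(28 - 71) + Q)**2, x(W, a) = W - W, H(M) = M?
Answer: 187421526/63060145 - 31236921*I*sqrt(34069)/63060145 ≈ 2.9721 - 91.431*I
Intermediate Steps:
x(W, a) = 0
O = 31236921/1849 (O = ((-16 + 15)/(28 - 71) - 130)**2 = (-1/(-43) - 130)**2 = (-1*(-1/43) - 130)**2 = (1/43 - 130)**2 = (-5589/43)**2 = 31236921/1849 ≈ 16894.)
A = 6 + I*sqrt(34069) (A = 6 + sqrt(-34069 + 0) = 6 + sqrt(-34069) = 6 + I*sqrt(34069) ≈ 6.0 + 184.58*I)
O/A = 31236921/(1849*(6 + I*sqrt(34069)))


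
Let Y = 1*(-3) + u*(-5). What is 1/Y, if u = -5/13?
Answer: -13/14 ≈ -0.92857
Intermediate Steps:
u = -5/13 (u = -5*1/13 = -5/13 ≈ -0.38462)
Y = -14/13 (Y = 1*(-3) - 5/13*(-5) = -3 + 25/13 = -14/13 ≈ -1.0769)
1/Y = 1/(-14/13) = -13/14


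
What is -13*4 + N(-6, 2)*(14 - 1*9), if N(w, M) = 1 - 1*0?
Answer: -47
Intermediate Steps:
N(w, M) = 1 (N(w, M) = 1 + 0 = 1)
-13*4 + N(-6, 2)*(14 - 1*9) = -13*4 + 1*(14 - 1*9) = -52 + 1*(14 - 9) = -52 + 1*5 = -52 + 5 = -47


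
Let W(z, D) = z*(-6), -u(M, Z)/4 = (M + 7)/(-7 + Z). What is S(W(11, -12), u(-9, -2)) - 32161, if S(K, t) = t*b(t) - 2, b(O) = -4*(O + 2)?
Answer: -2604883/81 ≈ -32159.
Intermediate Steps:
u(M, Z) = -4*(7 + M)/(-7 + Z) (u(M, Z) = -4*(M + 7)/(-7 + Z) = -4*(7 + M)/(-7 + Z))
b(O) = -8 - 4*O (b(O) = -4*(2 + O) = -8 - 4*O)
W(z, D) = -6*z
S(K, t) = -2 + t*(-8 - 4*t) (S(K, t) = t*(-8 - 4*t) - 2 = -2 + t*(-8 - 4*t))
S(W(11, -12), u(-9, -2)) - 32161 = (-2 - 4*4*(-7 - 1*(-9))/(-7 - 2)*(2 + 4*(-7 - 1*(-9))/(-7 - 2))) - 32161 = (-2 - 4*4*(-7 + 9)/(-9)*(2 + 4*(-7 + 9)/(-9))) - 32161 = (-2 - 4*4*(-1/9)*2*(2 + 4*(-1/9)*2)) - 32161 = (-2 - 4*(-8/9)*(2 - 8/9)) - 32161 = (-2 - 4*(-8/9)*10/9) - 32161 = (-2 + 320/81) - 32161 = 158/81 - 32161 = -2604883/81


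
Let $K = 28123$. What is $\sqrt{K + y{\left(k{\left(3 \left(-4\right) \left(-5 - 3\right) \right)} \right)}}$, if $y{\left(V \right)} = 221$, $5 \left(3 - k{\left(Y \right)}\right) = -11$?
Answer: $2 \sqrt{7086} \approx 168.36$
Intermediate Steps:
$k{\left(Y \right)} = \frac{26}{5}$ ($k{\left(Y \right)} = 3 - - \frac{11}{5} = 3 + \frac{11}{5} = \frac{26}{5}$)
$\sqrt{K + y{\left(k{\left(3 \left(-4\right) \left(-5 - 3\right) \right)} \right)}} = \sqrt{28123 + 221} = \sqrt{28344} = 2 \sqrt{7086}$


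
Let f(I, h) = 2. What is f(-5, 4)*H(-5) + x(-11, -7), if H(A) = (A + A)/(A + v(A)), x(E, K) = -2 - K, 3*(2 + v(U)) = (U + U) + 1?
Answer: 7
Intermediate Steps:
v(U) = -5/3 + 2*U/3 (v(U) = -2 + ((U + U) + 1)/3 = -2 + (2*U + 1)/3 = -2 + (1 + 2*U)/3 = -2 + (⅓ + 2*U/3) = -5/3 + 2*U/3)
H(A) = 2*A/(-5/3 + 5*A/3) (H(A) = (A + A)/(A + (-5/3 + 2*A/3)) = (2*A)/(-5/3 + 5*A/3) = 2*A/(-5/3 + 5*A/3))
f(-5, 4)*H(-5) + x(-11, -7) = 2*((6/5)*(-5)/(-1 - 5)) + (-2 - 1*(-7)) = 2*((6/5)*(-5)/(-6)) + (-2 + 7) = 2*((6/5)*(-5)*(-⅙)) + 5 = 2*1 + 5 = 2 + 5 = 7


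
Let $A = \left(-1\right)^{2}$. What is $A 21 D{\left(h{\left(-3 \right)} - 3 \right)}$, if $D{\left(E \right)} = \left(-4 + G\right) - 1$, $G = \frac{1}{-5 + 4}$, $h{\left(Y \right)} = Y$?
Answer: $-126$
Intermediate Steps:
$A = 1$
$G = -1$ ($G = \frac{1}{-1} = -1$)
$D{\left(E \right)} = -6$ ($D{\left(E \right)} = \left(-4 - 1\right) - 1 = -5 - 1 = -6$)
$A 21 D{\left(h{\left(-3 \right)} - 3 \right)} = 1 \cdot 21 \left(-6\right) = 21 \left(-6\right) = -126$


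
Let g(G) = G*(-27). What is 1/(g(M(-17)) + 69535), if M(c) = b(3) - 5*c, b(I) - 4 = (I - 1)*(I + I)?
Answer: 1/66808 ≈ 1.4968e-5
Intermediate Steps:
b(I) = 4 + 2*I*(-1 + I) (b(I) = 4 + (I - 1)*(I + I) = 4 + (-1 + I)*(2*I) = 4 + 2*I*(-1 + I))
M(c) = 16 - 5*c (M(c) = (4 - 2*3 + 2*3²) - 5*c = (4 - 6 + 2*9) - 5*c = (4 - 6 + 18) - 5*c = 16 - 5*c)
g(G) = -27*G
1/(g(M(-17)) + 69535) = 1/(-27*(16 - 5*(-17)) + 69535) = 1/(-27*(16 + 85) + 69535) = 1/(-27*101 + 69535) = 1/(-2727 + 69535) = 1/66808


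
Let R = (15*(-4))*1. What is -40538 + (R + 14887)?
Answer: -25711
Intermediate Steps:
R = -60 (R = -60*1 = -60)
-40538 + (R + 14887) = -40538 + (-60 + 14887) = -40538 + 14827 = -25711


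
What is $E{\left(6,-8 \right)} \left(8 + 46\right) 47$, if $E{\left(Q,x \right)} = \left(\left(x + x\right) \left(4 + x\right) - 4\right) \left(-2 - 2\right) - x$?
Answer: $-588816$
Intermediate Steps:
$E{\left(Q,x \right)} = 16 - x - 8 x \left(4 + x\right)$ ($E{\left(Q,x \right)} = \left(2 x \left(4 + x\right) - 4\right) \left(-4\right) - x = \left(-4 + 2 x \left(4 + x\right)\right) \left(-4\right) - x = \left(16 - 8 x \left(4 + x\right)\right) - x = 16 - x - 8 x \left(4 + x\right)$)
$E{\left(6,-8 \right)} \left(8 + 46\right) 47 = \left(16 - -264 - 8 \left(-8\right)^{2}\right) \left(8 + 46\right) 47 = \left(16 + 264 - 512\right) 54 \cdot 47 = \left(-232\right) 54 \cdot 47 = \left(-12528\right) 47 = -588816$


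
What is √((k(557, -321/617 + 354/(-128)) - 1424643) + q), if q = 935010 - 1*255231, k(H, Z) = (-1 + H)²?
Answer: 4*I*√27233 ≈ 660.1*I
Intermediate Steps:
q = 679779 (q = 935010 - 255231 = 679779)
√((k(557, -321/617 + 354/(-128)) - 1424643) + q) = √(((-1 + 557)² - 1424643) + 679779) = √((556² - 1424643) + 679779) = √((309136 - 1424643) + 679779) = √(-1115507 + 679779) = √(-435728) = 4*I*√27233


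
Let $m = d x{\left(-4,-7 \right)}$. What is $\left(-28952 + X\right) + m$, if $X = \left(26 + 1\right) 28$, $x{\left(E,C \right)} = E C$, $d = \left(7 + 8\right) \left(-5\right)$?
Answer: $-30296$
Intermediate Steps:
$d = -75$ ($d = 15 \left(-5\right) = -75$)
$x{\left(E,C \right)} = C E$
$m = -2100$ ($m = - 75 \left(\left(-7\right) \left(-4\right)\right) = \left(-75\right) 28 = -2100$)
$X = 756$ ($X = 27 \cdot 28 = 756$)
$\left(-28952 + X\right) + m = \left(-28952 + 756\right) - 2100 = -28196 - 2100 = -30296$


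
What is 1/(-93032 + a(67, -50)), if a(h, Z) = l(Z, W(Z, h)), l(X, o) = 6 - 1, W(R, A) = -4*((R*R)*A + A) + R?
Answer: -1/93027 ≈ -1.0750e-5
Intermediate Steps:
W(R, A) = R - 4*A - 4*A*R**2 (W(R, A) = -4*(R**2*A + A) + R = -4*(A*R**2 + A) + R = -4*(A + A*R**2) + R = (-4*A - 4*A*R**2) + R = R - 4*A - 4*A*R**2)
l(X, o) = 5
a(h, Z) = 5
1/(-93032 + a(67, -50)) = 1/(-93032 + 5) = 1/(-93027) = -1/93027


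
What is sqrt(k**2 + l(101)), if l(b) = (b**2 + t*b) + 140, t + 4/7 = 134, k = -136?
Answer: sqrt(2073351)/7 ≈ 205.70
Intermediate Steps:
t = 934/7 (t = -4/7 + 134 = 934/7 ≈ 133.43)
l(b) = 140 + b**2 + 934*b/7 (l(b) = (b**2 + 934*b/7) + 140 = 140 + b**2 + 934*b/7)
sqrt(k**2 + l(101)) = sqrt((-136)**2 + (140 + 101**2 + (934/7)*101)) = sqrt(18496 + (140 + 10201 + 94334/7)) = sqrt(18496 + 166721/7) = sqrt(296193/7) = sqrt(2073351)/7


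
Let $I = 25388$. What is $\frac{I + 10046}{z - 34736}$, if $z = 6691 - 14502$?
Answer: $- \frac{35434}{42547} \approx -0.83282$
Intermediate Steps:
$z = -7811$ ($z = 6691 - 14502 = -7811$)
$\frac{I + 10046}{z - 34736} = \frac{25388 + 10046}{-7811 - 34736} = \frac{35434}{-42547} = 35434 \left(- \frac{1}{42547}\right) = - \frac{35434}{42547}$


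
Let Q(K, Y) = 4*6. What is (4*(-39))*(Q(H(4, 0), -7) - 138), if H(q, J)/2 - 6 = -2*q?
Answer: 17784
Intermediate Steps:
H(q, J) = 12 - 4*q (H(q, J) = 12 + 2*(-2*q) = 12 - 4*q)
Q(K, Y) = 24
(4*(-39))*(Q(H(4, 0), -7) - 138) = (4*(-39))*(24 - 138) = -156*(-114) = 17784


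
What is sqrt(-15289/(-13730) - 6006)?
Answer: I*sqrt(1131998559430)/13730 ≈ 77.491*I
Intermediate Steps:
sqrt(-15289/(-13730) - 6006) = sqrt(-15289*(-1/13730) - 6006) = sqrt(15289/13730 - 6006) = sqrt(-82447091/13730) = I*sqrt(1131998559430)/13730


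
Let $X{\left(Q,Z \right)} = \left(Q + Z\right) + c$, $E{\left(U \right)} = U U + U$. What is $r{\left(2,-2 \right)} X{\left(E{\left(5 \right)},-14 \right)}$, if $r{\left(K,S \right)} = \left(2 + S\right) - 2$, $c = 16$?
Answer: $-64$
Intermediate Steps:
$E{\left(U \right)} = U + U^{2}$ ($E{\left(U \right)} = U^{2} + U = U + U^{2}$)
$r{\left(K,S \right)} = S$
$X{\left(Q,Z \right)} = 16 + Q + Z$ ($X{\left(Q,Z \right)} = \left(Q + Z\right) + 16 = 16 + Q + Z$)
$r{\left(2,-2 \right)} X{\left(E{\left(5 \right)},-14 \right)} = - 2 \left(16 + 5 \left(1 + 5\right) - 14\right) = - 2 \left(16 + 5 \cdot 6 - 14\right) = - 2 \left(16 + 30 - 14\right) = \left(-2\right) 32 = -64$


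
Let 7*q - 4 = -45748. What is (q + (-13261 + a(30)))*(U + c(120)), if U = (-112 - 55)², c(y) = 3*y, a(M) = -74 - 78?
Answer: -3944549115/7 ≈ -5.6351e+8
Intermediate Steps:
a(M) = -152
q = -45744/7 (q = 4/7 + (⅐)*(-45748) = 4/7 - 45748/7 = -45744/7 ≈ -6534.9)
U = 27889 (U = (-167)² = 27889)
(q + (-13261 + a(30)))*(U + c(120)) = (-45744/7 + (-13261 - 152))*(27889 + 3*120) = (-45744/7 - 13413)*(27889 + 360) = -139635/7*28249 = -3944549115/7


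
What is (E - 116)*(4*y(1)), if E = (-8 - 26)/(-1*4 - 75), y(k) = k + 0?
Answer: -36520/79 ≈ -462.28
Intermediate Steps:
y(k) = k
E = 34/79 (E = -34/(-4 - 75) = -34/(-79) = -34*(-1/79) = 34/79 ≈ 0.43038)
(E - 116)*(4*y(1)) = (34/79 - 116)*(4*1) = -9130/79*4 = -36520/79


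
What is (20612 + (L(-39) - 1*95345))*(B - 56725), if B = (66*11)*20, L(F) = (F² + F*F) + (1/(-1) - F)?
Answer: 3024114865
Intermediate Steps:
L(F) = -1 - F + 2*F² (L(F) = (F² + F²) + (-1 - F) = 2*F² + (-1 - F) = -1 - F + 2*F²)
B = 14520 (B = 726*20 = 14520)
(20612 + (L(-39) - 1*95345))*(B - 56725) = (20612 + ((-1 - 1*(-39) + 2*(-39)²) - 1*95345))*(14520 - 56725) = (20612 + ((-1 + 39 + 2*1521) - 95345))*(-42205) = (20612 + ((-1 + 39 + 3042) - 95345))*(-42205) = (20612 + (3080 - 95345))*(-42205) = (20612 - 92265)*(-42205) = -71653*(-42205) = 3024114865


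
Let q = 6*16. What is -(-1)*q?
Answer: 96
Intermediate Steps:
q = 96
-(-1)*q = -(-1)*96 = -1*(-96) = 96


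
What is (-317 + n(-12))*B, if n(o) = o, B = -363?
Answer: 119427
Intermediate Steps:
(-317 + n(-12))*B = (-317 - 12)*(-363) = -329*(-363) = 119427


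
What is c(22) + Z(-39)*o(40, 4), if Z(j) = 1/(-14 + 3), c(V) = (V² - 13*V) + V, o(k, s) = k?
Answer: 2380/11 ≈ 216.36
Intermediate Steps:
c(V) = V² - 12*V
Z(j) = -1/11 (Z(j) = 1/(-11) = -1/11)
c(22) + Z(-39)*o(40, 4) = 22*(-12 + 22) - 1/11*40 = 22*10 - 40/11 = 220 - 40/11 = 2380/11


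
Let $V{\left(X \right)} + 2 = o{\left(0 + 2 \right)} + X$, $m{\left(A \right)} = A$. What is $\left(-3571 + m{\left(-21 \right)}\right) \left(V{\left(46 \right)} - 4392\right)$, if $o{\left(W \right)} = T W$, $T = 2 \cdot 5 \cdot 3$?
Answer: $15402496$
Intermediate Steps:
$T = 30$ ($T = 10 \cdot 3 = 30$)
$o{\left(W \right)} = 30 W$
$V{\left(X \right)} = 58 + X$ ($V{\left(X \right)} = -2 + \left(30 \left(0 + 2\right) + X\right) = -2 + \left(30 \cdot 2 + X\right) = -2 + \left(60 + X\right) = 58 + X$)
$\left(-3571 + m{\left(-21 \right)}\right) \left(V{\left(46 \right)} - 4392\right) = \left(-3571 - 21\right) \left(\left(58 + 46\right) - 4392\right) = - 3592 \left(104 - 4392\right) = \left(-3592\right) \left(-4288\right) = 15402496$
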